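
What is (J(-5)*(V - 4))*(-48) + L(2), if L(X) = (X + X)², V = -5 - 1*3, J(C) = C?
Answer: -2864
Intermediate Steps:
V = -8 (V = -5 - 3 = -8)
L(X) = 4*X² (L(X) = (2*X)² = 4*X²)
(J(-5)*(V - 4))*(-48) + L(2) = -5*(-8 - 4)*(-48) + 4*2² = -5*(-12)*(-48) + 4*4 = 60*(-48) + 16 = -2880 + 16 = -2864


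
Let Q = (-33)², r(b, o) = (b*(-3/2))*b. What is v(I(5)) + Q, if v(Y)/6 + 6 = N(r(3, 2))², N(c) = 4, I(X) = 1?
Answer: 1149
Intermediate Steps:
r(b, o) = -3*b²/2 (r(b, o) = (b*(-3*½))*b = (b*(-3/2))*b = (-3*b/2)*b = -3*b²/2)
Q = 1089
v(Y) = 60 (v(Y) = -36 + 6*4² = -36 + 6*16 = -36 + 96 = 60)
v(I(5)) + Q = 60 + 1089 = 1149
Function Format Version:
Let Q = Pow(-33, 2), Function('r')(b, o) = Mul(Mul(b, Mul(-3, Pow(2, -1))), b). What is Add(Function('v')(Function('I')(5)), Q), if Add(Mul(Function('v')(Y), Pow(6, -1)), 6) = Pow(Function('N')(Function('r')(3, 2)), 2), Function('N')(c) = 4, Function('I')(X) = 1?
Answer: 1149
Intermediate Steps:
Function('r')(b, o) = Mul(Rational(-3, 2), Pow(b, 2)) (Function('r')(b, o) = Mul(Mul(b, Mul(-3, Rational(1, 2))), b) = Mul(Mul(b, Rational(-3, 2)), b) = Mul(Mul(Rational(-3, 2), b), b) = Mul(Rational(-3, 2), Pow(b, 2)))
Q = 1089
Function('v')(Y) = 60 (Function('v')(Y) = Add(-36, Mul(6, Pow(4, 2))) = Add(-36, Mul(6, 16)) = Add(-36, 96) = 60)
Add(Function('v')(Function('I')(5)), Q) = Add(60, 1089) = 1149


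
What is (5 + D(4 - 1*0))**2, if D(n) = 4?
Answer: 81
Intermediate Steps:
(5 + D(4 - 1*0))**2 = (5 + 4)**2 = 9**2 = 81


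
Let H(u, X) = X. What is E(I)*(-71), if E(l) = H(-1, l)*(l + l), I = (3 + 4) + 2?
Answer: -11502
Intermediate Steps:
I = 9 (I = 7 + 2 = 9)
E(l) = 2*l² (E(l) = l*(l + l) = l*(2*l) = 2*l²)
E(I)*(-71) = (2*9²)*(-71) = (2*81)*(-71) = 162*(-71) = -11502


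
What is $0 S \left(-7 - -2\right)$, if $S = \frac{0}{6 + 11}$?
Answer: $0$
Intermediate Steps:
$S = 0$ ($S = \frac{0}{17} = 0 \cdot \frac{1}{17} = 0$)
$0 S \left(-7 - -2\right) = 0 \cdot 0 \left(-7 - -2\right) = 0 \left(-7 + 2\right) = 0 \left(-5\right) = 0$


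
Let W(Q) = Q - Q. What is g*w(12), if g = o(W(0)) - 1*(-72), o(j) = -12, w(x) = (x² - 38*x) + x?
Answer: -18000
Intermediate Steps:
W(Q) = 0
w(x) = x² - 37*x
g = 60 (g = -12 - 1*(-72) = -12 + 72 = 60)
g*w(12) = 60*(12*(-37 + 12)) = 60*(12*(-25)) = 60*(-300) = -18000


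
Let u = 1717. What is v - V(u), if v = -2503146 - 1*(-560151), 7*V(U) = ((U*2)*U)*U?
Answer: -10137338591/7 ≈ -1.4482e+9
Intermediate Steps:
V(U) = 2*U³/7 (V(U) = (((U*2)*U)*U)/7 = (((2*U)*U)*U)/7 = ((2*U²)*U)/7 = (2*U³)/7 = 2*U³/7)
v = -1942995 (v = -2503146 + 560151 = -1942995)
v - V(u) = -1942995 - 2*1717³/7 = -1942995 - 2*5061868813/7 = -1942995 - 1*10123737626/7 = -1942995 - 10123737626/7 = -10137338591/7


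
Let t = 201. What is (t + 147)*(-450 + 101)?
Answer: -121452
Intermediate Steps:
(t + 147)*(-450 + 101) = (201 + 147)*(-450 + 101) = 348*(-349) = -121452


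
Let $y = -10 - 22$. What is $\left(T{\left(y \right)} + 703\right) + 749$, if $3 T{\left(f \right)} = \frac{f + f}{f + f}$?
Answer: $\frac{4357}{3} \approx 1452.3$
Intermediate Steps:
$y = -32$ ($y = -10 - 22 = -32$)
$T{\left(f \right)} = \frac{1}{3}$ ($T{\left(f \right)} = \frac{\left(f + f\right) \frac{1}{f + f}}{3} = \frac{2 f \frac{1}{2 f}}{3} = \frac{1}{3} \cdot 1 = \frac{1}{3}$)
$\left(T{\left(y \right)} + 703\right) + 749 = \left(\frac{1}{3} + 703\right) + 749 = \frac{2110}{3} + 749 = \frac{4357}{3}$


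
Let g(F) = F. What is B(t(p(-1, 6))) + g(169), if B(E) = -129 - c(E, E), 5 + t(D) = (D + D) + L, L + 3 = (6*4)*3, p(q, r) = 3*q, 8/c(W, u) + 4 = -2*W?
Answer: 601/15 ≈ 40.067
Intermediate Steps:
c(W, u) = 8/(-4 - 2*W)
L = 69 (L = -3 + (6*4)*3 = -3 + 24*3 = -3 + 72 = 69)
t(D) = 64 + 2*D (t(D) = -5 + ((D + D) + 69) = -5 + (2*D + 69) = -5 + (69 + 2*D) = 64 + 2*D)
B(E) = -129 + 4/(2 + E) (B(E) = -129 - (-4)/(2 + E) = -129 + 4/(2 + E))
B(t(p(-1, 6))) + g(169) = (-254 - 129*(64 + 2*(3*(-1))))/(2 + (64 + 2*(3*(-1)))) + 169 = (-254 - 129*(64 + 2*(-3)))/(2 + (64 + 2*(-3))) + 169 = (-254 - 129*(64 - 6))/(2 + (64 - 6)) + 169 = (-254 - 129*58)/(2 + 58) + 169 = (-254 - 7482)/60 + 169 = (1/60)*(-7736) + 169 = -1934/15 + 169 = 601/15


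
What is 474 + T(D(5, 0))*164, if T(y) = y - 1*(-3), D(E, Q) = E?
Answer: 1786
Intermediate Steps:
T(y) = 3 + y (T(y) = y + 3 = 3 + y)
474 + T(D(5, 0))*164 = 474 + (3 + 5)*164 = 474 + 8*164 = 474 + 1312 = 1786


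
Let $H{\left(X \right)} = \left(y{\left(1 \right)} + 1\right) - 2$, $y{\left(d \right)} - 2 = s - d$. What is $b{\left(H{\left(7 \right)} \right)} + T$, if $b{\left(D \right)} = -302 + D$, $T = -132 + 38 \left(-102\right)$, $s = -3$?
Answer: $-4313$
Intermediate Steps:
$y{\left(d \right)} = -1 - d$ ($y{\left(d \right)} = 2 - \left(3 + d\right) = -1 - d$)
$H{\left(X \right)} = -3$ ($H{\left(X \right)} = \left(\left(-1 - 1\right) + 1\right) - 2 = \left(-2 + 1\right) - 2 = -1 - 2 = -3$)
$T = -4008$ ($T = -132 - 3876 = -4008$)
$b{\left(H{\left(7 \right)} \right)} + T = \left(-302 - 3\right) - 4008 = -305 - 4008 = -4313$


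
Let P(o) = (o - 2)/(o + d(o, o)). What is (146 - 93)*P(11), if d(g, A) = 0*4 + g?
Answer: 477/22 ≈ 21.682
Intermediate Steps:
d(g, A) = g (d(g, A) = 0 + g = g)
P(o) = (-2 + o)/(2*o) (P(o) = (o - 2)/(o + o) = (-2 + o)/((2*o)) = (-2 + o)*(1/(2*o)) = (-2 + o)/(2*o))
(146 - 93)*P(11) = (146 - 93)*((½)*(-2 + 11)/11) = 53*((½)*(1/11)*9) = 53*(9/22) = 477/22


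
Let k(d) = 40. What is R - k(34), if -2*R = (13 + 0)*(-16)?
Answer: 64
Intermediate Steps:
R = 104 (R = -(13 + 0)*(-16)/2 = -13*(-16)/2 = -1/2*(-208) = 104)
R - k(34) = 104 - 1*40 = 104 - 40 = 64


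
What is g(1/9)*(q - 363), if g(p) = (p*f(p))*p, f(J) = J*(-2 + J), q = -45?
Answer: 2312/2187 ≈ 1.0572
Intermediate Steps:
g(p) = p**3*(-2 + p) (g(p) = (p*(p*(-2 + p)))*p = (p**2*(-2 + p))*p = p**3*(-2 + p))
g(1/9)*(q - 363) = ((1/9)**3*(-2 + 1/9))*(-45 - 363) = ((1/9)**3*(-2 + 1/9))*(-408) = ((1/729)*(-17/9))*(-408) = -17/6561*(-408) = 2312/2187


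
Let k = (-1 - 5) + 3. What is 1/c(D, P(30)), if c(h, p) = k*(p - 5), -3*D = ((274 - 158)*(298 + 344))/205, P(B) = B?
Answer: -1/75 ≈ -0.013333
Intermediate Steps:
k = -3 (k = -6 + 3 = -3)
D = -24824/205 (D = -(274 - 158)*(298 + 344)/(3*205) = -116*642/(3*205) = -24824/205 ≈ -121.09)
c(h, p) = 15 - 3*p (c(h, p) = -3*(p - 5) = -3*(-5 + p) = 15 - 3*p)
1/c(D, P(30)) = 1/(15 - 3*30) = 1/(15 - 90) = 1/(-75) = -1/75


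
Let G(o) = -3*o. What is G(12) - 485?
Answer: -521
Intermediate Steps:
G(12) - 485 = -3*12 - 485 = -36 - 485 = -521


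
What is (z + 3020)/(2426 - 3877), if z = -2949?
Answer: -71/1451 ≈ -0.048932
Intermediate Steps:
(z + 3020)/(2426 - 3877) = (-2949 + 3020)/(2426 - 3877) = 71/(-1451) = 71*(-1/1451) = -71/1451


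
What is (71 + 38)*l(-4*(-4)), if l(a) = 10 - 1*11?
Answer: -109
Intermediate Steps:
l(a) = -1 (l(a) = 10 - 11 = -1)
(71 + 38)*l(-4*(-4)) = (71 + 38)*(-1) = 109*(-1) = -109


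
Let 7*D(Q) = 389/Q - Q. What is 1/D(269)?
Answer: -1883/71972 ≈ -0.026163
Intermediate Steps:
D(Q) = -Q/7 + 389/(7*Q) (D(Q) = (389/Q - Q)/7 = (-Q + 389/Q)/7 = -Q/7 + 389/(7*Q))
1/D(269) = 1/((⅐)*(389 - 1*269²)/269) = 1/((⅐)*(1/269)*(389 - 1*72361)) = 1/((⅐)*(1/269)*(389 - 72361)) = 1/((⅐)*(1/269)*(-71972)) = 1/(-71972/1883) = -1883/71972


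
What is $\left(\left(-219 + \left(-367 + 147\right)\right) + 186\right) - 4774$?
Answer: $-5027$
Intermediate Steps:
$\left(\left(-219 + \left(-367 + 147\right)\right) + 186\right) - 4774 = \left(\left(-219 - 220\right) + 186\right) - 4774 = \left(-439 + 186\right) - 4774 = -253 - 4774 = -5027$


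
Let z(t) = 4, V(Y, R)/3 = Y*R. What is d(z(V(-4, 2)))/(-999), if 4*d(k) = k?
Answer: -1/999 ≈ -0.0010010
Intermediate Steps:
V(Y, R) = 3*R*Y (V(Y, R) = 3*(Y*R) = 3*(R*Y) = 3*R*Y)
d(k) = k/4
d(z(V(-4, 2)))/(-999) = ((¼)*4)/(-999) = 1*(-1/999) = -1/999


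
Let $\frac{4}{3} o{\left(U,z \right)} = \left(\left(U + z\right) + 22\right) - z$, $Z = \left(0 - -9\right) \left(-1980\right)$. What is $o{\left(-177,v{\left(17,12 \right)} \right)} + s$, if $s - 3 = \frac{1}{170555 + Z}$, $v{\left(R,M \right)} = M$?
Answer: $- \frac{69188951}{610940} \approx -113.25$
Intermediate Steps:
$Z = -17820$ ($Z = \left(0 + 9\right) \left(-1980\right) = 9 \left(-1980\right) = -17820$)
$o{\left(U,z \right)} = \frac{33}{2} + \frac{3 U}{4}$ ($o{\left(U,z \right)} = \frac{3 \left(\left(\left(U + z\right) + 22\right) - z\right)}{4} = \frac{3 \left(\left(22 + U + z\right) - z\right)}{4} = \frac{3 \left(22 + U\right)}{4} = \frac{33}{2} + \frac{3 U}{4}$)
$s = \frac{458206}{152735}$ ($s = 3 + \frac{1}{170555 - 17820} = 3 + \frac{1}{152735} = \frac{458206}{152735} \approx 3.0$)
$o{\left(-177,v{\left(17,12 \right)} \right)} + s = \left(\frac{33}{2} + \frac{3}{4} \left(-177\right)\right) + \frac{458206}{152735} = \left(\frac{33}{2} - \frac{531}{4}\right) + \frac{458206}{152735} = - \frac{465}{4} + \frac{458206}{152735} = - \frac{69188951}{610940}$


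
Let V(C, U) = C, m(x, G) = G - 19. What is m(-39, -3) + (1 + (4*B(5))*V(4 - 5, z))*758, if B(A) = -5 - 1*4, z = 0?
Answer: 28024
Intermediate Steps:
m(x, G) = -19 + G
B(A) = -9 (B(A) = -5 - 4 = -9)
m(-39, -3) + (1 + (4*B(5))*V(4 - 5, z))*758 = (-19 - 3) + (1 + (4*(-9))*(4 - 5))*758 = -22 + (1 - 36*(-1))*758 = -22 + (1 + 36)*758 = -22 + 37*758 = -22 + 28046 = 28024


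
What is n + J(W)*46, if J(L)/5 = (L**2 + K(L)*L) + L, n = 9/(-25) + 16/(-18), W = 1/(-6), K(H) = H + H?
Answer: -9187/450 ≈ -20.416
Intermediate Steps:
K(H) = 2*H
W = -1/6 ≈ -0.16667
n = -281/225 (n = 9*(-1/25) + 16*(-1/18) = -9/25 - 8/9 = -281/225 ≈ -1.2489)
J(L) = 5*L + 15*L**2 (J(L) = 5*((L**2 + (2*L)*L) + L) = 5*((L**2 + 2*L**2) + L) = 5*(3*L**2 + L) = 5*(L + 3*L**2) = 5*L + 15*L**2)
n + J(W)*46 = -281/225 + (5*(-1/6)*(1 + 3*(-1/6)))*46 = -281/225 + (5*(-1/6)*(1 - 1/2))*46 = -281/225 + (5*(-1/6)*(1/2))*46 = -281/225 - 5/12*46 = -281/225 - 115/6 = -9187/450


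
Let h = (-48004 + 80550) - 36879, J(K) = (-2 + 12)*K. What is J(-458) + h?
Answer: -8913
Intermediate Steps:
J(K) = 10*K
h = -4333 (h = 32546 - 36879 = -4333)
J(-458) + h = 10*(-458) - 4333 = -4580 - 4333 = -8913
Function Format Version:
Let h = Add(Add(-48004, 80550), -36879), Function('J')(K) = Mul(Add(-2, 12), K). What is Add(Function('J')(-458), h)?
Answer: -8913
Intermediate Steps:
Function('J')(K) = Mul(10, K)
h = -4333 (h = Add(32546, -36879) = -4333)
Add(Function('J')(-458), h) = Add(Mul(10, -458), -4333) = Add(-4580, -4333) = -8913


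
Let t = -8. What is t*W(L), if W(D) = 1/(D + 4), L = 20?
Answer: -1/3 ≈ -0.33333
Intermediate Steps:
W(D) = 1/(4 + D)
t*W(L) = -8/(4 + 20) = -8/24 = -8*1/24 = -1/3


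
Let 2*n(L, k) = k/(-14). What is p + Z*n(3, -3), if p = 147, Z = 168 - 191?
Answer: 4047/28 ≈ 144.54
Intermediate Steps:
Z = -23
n(L, k) = -k/28 (n(L, k) = (k/(-14))/2 = (k*(-1/14))/2 = (-k/14)/2 = -k/28)
p + Z*n(3, -3) = 147 - (-23)*(-3)/28 = 147 - 23*3/28 = 147 - 69/28 = 4047/28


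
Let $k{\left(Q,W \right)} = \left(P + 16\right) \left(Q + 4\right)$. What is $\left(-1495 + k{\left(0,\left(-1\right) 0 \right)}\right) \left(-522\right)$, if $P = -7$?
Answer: $761598$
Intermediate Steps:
$k{\left(Q,W \right)} = 36 + 9 Q$ ($k{\left(Q,W \right)} = \left(-7 + 16\right) \left(Q + 4\right) = 9 \left(4 + Q\right) = 36 + 9 Q$)
$\left(-1495 + k{\left(0,\left(-1\right) 0 \right)}\right) \left(-522\right) = \left(-1495 + \left(36 + 9 \cdot 0\right)\right) \left(-522\right) = \left(-1495 + \left(36 + 0\right)\right) \left(-522\right) = \left(-1495 + 36\right) \left(-522\right) = \left(-1459\right) \left(-522\right) = 761598$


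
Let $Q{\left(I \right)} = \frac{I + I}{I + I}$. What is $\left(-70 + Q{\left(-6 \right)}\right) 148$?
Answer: $-10212$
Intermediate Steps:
$Q{\left(I \right)} = 1$ ($Q{\left(I \right)} = \frac{2 I}{2 I} = 2 I \frac{1}{2 I} = 1$)
$\left(-70 + Q{\left(-6 \right)}\right) 148 = \left(-70 + 1\right) 148 = \left(-69\right) 148 = -10212$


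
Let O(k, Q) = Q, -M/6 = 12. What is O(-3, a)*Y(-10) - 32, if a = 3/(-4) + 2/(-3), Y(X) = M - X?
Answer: 335/6 ≈ 55.833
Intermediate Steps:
M = -72 (M = -6*12 = -72)
Y(X) = -72 - X
a = -17/12 (a = 3*(-¼) + 2*(-⅓) = -¾ - ⅔ = -17/12 ≈ -1.4167)
O(-3, a)*Y(-10) - 32 = -17*(-72 - 1*(-10))/12 - 32 = -17*(-72 + 10)/12 - 32 = -17/12*(-62) - 32 = 527/6 - 32 = 335/6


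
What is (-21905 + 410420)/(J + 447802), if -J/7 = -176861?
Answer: 129505/561943 ≈ 0.23046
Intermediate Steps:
J = 1238027 (J = -7*(-176861) = 1238027)
(-21905 + 410420)/(J + 447802) = (-21905 + 410420)/(1238027 + 447802) = 388515/1685829 = 388515*(1/1685829) = 129505/561943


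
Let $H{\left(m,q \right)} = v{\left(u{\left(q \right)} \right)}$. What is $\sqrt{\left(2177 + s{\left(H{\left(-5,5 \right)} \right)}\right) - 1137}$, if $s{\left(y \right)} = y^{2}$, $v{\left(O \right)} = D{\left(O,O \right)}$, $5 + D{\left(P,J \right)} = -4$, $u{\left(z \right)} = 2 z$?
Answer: $\sqrt{1121} \approx 33.481$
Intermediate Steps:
$D{\left(P,J \right)} = -9$ ($D{\left(P,J \right)} = -5 - 4 = -9$)
$v{\left(O \right)} = -9$
$H{\left(m,q \right)} = -9$
$\sqrt{\left(2177 + s{\left(H{\left(-5,5 \right)} \right)}\right) - 1137} = \sqrt{\left(2177 + \left(-9\right)^{2}\right) - 1137} = \sqrt{\left(2177 + 81\right) - 1137} = \sqrt{2258 - 1137} = \sqrt{1121}$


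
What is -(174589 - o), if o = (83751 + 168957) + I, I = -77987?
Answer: 132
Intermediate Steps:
o = 174721 (o = (83751 + 168957) - 77987 = 252708 - 77987 = 174721)
-(174589 - o) = -(174589 - 1*174721) = -(174589 - 174721) = -1*(-132) = 132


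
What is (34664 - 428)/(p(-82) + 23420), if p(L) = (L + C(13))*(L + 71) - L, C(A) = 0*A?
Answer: 8559/6101 ≈ 1.4029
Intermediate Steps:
C(A) = 0
p(L) = -L + L*(71 + L) (p(L) = (L + 0)*(L + 71) - L = L*(71 + L) - L = -L + L*(71 + L))
(34664 - 428)/(p(-82) + 23420) = (34664 - 428)/(-82*(70 - 82) + 23420) = 34236/(-82*(-12) + 23420) = 34236/(984 + 23420) = 34236/24404 = 34236*(1/24404) = 8559/6101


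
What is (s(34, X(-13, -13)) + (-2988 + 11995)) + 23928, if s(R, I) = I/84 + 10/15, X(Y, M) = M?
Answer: 2766583/84 ≈ 32936.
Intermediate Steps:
s(R, I) = 2/3 + I/84 (s(R, I) = I*(1/84) + 10*(1/15) = I/84 + 2/3 = 2/3 + I/84)
(s(34, X(-13, -13)) + (-2988 + 11995)) + 23928 = ((2/3 + (1/84)*(-13)) + (-2988 + 11995)) + 23928 = ((2/3 - 13/84) + 9007) + 23928 = (43/84 + 9007) + 23928 = 756631/84 + 23928 = 2766583/84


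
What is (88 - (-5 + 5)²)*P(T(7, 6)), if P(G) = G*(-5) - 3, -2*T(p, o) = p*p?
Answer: 10516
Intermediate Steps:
T(p, o) = -p²/2 (T(p, o) = -p*p/2 = -p²/2)
P(G) = -3 - 5*G (P(G) = -5*G - 3 = -3 - 5*G)
(88 - (-5 + 5)²)*P(T(7, 6)) = (88 - (-5 + 5)²)*(-3 - (-5)*7²/2) = (88 - 1*0²)*(-3 - (-5)*49/2) = (88 - 1*0)*(-3 - 5*(-49/2)) = (88 + 0)*(-3 + 245/2) = 88*(239/2) = 10516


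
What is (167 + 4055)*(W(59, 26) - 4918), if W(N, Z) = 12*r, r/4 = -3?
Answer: -21371764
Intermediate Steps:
r = -12 (r = 4*(-3) = -12)
W(N, Z) = -144 (W(N, Z) = 12*(-12) = -144)
(167 + 4055)*(W(59, 26) - 4918) = (167 + 4055)*(-144 - 4918) = 4222*(-5062) = -21371764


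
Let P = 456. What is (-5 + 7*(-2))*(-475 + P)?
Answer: 361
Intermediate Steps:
(-5 + 7*(-2))*(-475 + P) = (-5 + 7*(-2))*(-475 + 456) = (-5 - 14)*(-19) = -19*(-19) = 361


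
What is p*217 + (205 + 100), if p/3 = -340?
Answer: -221035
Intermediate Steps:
p = -1020 (p = 3*(-340) = -1020)
p*217 + (205 + 100) = -1020*217 + (205 + 100) = -221340 + 305 = -221035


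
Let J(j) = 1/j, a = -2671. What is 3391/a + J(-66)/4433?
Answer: -992134669/781475838 ≈ -1.2696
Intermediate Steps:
3391/a + J(-66)/4433 = 3391/(-2671) + 1/(-66*4433) = 3391*(-1/2671) - 1/66*1/4433 = -3391/2671 - 1/292578 = -992134669/781475838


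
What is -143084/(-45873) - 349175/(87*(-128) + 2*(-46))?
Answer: 17624251927/515062044 ≈ 34.218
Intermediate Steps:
-143084/(-45873) - 349175/(87*(-128) + 2*(-46)) = -143084*(-1/45873) - 349175/(-11136 - 92) = 143084/45873 - 349175/(-11228) = 143084/45873 - 349175*(-1/11228) = 143084/45873 + 349175/11228 = 17624251927/515062044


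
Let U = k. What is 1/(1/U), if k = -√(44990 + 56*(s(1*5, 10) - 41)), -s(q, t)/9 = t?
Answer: -√37654 ≈ -194.05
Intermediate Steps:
s(q, t) = -9*t
k = -√37654 (k = -√(44990 + 56*(-9*10 - 41)) = -√(44990 + 56*(-90 - 41)) = -√(44990 + 56*(-131)) = -√(44990 - 7336) = -√37654 ≈ -194.05)
U = -√37654 ≈ -194.05
1/(1/U) = 1/(1/(-√37654)) = 1/(-√37654/37654) = -√37654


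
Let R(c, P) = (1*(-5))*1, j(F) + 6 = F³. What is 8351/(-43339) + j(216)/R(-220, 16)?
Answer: -87351409733/43339 ≈ -2.0155e+6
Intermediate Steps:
j(F) = -6 + F³
R(c, P) = -5 (R(c, P) = -5*1 = -5)
8351/(-43339) + j(216)/R(-220, 16) = 8351/(-43339) + (-6 + 216³)/(-5) = 8351*(-1/43339) + (-6 + 10077696)*(-⅕) = -8351/43339 + 10077690*(-⅕) = -8351/43339 - 2015538 = -87351409733/43339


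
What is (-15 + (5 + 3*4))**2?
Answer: 4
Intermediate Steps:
(-15 + (5 + 3*4))**2 = (-15 + (5 + 12))**2 = (-15 + 17)**2 = 2**2 = 4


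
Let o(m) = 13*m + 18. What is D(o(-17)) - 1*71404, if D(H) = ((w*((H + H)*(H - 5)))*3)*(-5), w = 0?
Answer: -71404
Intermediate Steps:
o(m) = 18 + 13*m
D(H) = 0 (D(H) = ((0*((H + H)*(H - 5)))*3)*(-5) = ((0*((2*H)*(-5 + H)))*3)*(-5) = ((0*(2*H*(-5 + H)))*3)*(-5) = (0*3)*(-5) = 0*(-5) = 0)
D(o(-17)) - 1*71404 = 0 - 1*71404 = 0 - 71404 = -71404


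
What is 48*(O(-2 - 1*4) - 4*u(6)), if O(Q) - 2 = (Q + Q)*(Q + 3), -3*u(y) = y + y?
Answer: 2592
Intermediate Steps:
u(y) = -2*y/3 (u(y) = -(y + y)/3 = -2*y/3)
O(Q) = 2 + 2*Q*(3 + Q) (O(Q) = 2 + (Q + Q)*(Q + 3) = 2 + (2*Q)*(3 + Q) = 2 + 2*Q*(3 + Q))
48*(O(-2 - 1*4) - 4*u(6)) = 48*((2 + 2*(-2 - 1*4)² + 6*(-2 - 1*4)) - (-8)*6/3) = 48*((2 + 2*(-2 - 4)² + 6*(-2 - 4)) - 4*(-4)) = 48*((2 + 2*(-6)² + 6*(-6)) + 16) = 48*((2 + 2*36 - 36) + 16) = 48*((2 + 72 - 36) + 16) = 48*(38 + 16) = 48*54 = 2592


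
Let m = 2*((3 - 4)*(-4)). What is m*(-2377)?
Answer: -19016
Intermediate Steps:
m = 8 (m = 2*(-1*(-4)) = 2*4 = 8)
m*(-2377) = 8*(-2377) = -19016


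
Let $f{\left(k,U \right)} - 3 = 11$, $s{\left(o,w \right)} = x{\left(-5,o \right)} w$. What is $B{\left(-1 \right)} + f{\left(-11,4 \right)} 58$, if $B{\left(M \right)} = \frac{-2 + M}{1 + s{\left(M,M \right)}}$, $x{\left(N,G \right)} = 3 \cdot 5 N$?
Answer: $\frac{61709}{76} \approx 811.96$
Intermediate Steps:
$x{\left(N,G \right)} = 15 N$
$s{\left(o,w \right)} = - 75 w$ ($s{\left(o,w \right)} = 15 \left(-5\right) w = - 75 w$)
$f{\left(k,U \right)} = 14$ ($f{\left(k,U \right)} = 3 + 11 = 14$)
$B{\left(M \right)} = \frac{-2 + M}{1 - 75 M}$
$B{\left(-1 \right)} + f{\left(-11,4 \right)} 58 = \frac{2 - -1}{-1 + 75 \left(-1\right)} + 14 \cdot 58 = \frac{2 + 1}{-1 - 75} + 812 = \frac{1}{-76} \cdot 3 + 812 = \left(- \frac{1}{76}\right) 3 + 812 = - \frac{3}{76} + 812 = \frac{61709}{76}$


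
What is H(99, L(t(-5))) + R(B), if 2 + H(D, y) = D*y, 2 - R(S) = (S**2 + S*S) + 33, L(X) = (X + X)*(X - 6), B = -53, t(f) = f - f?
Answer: -5651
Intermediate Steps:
t(f) = 0
L(X) = 2*X*(-6 + X) (L(X) = (2*X)*(-6 + X) = 2*X*(-6 + X))
R(S) = -31 - 2*S**2 (R(S) = 2 - ((S**2 + S*S) + 33) = 2 - ((S**2 + S**2) + 33) = 2 - (2*S**2 + 33) = 2 - (33 + 2*S**2) = 2 + (-33 - 2*S**2) = -31 - 2*S**2)
H(D, y) = -2 + D*y
H(99, L(t(-5))) + R(B) = (-2 + 99*(2*0*(-6 + 0))) + (-31 - 2*(-53)**2) = (-2 + 99*(2*0*(-6))) + (-31 - 2*2809) = (-2 + 99*0) + (-31 - 5618) = (-2 + 0) - 5649 = -2 - 5649 = -5651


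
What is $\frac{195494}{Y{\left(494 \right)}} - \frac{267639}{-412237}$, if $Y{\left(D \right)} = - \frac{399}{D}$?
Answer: $- \frac{299332963087}{1236711} \approx -2.4204 \cdot 10^{5}$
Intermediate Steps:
$\frac{195494}{Y{\left(494 \right)}} - \frac{267639}{-412237} = \frac{195494}{\left(-399\right) \frac{1}{494}} - \frac{267639}{-412237} = \frac{195494}{\left(-399\right) \frac{1}{494}} - - \frac{267639}{412237} = \frac{195494}{- \frac{21}{26}} + \frac{267639}{412237} = 195494 \left(- \frac{26}{21}\right) + \frac{267639}{412237} = - \frac{5082844}{21} + \frac{267639}{412237} = - \frac{299332963087}{1236711}$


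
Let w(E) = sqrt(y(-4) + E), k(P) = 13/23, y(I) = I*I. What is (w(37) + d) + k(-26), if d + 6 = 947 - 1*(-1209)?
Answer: 49463/23 + sqrt(53) ≈ 2157.8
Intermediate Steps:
y(I) = I**2
k(P) = 13/23 (k(P) = 13*(1/23) = 13/23)
d = 2150 (d = -6 + (947 - 1*(-1209)) = -6 + (947 + 1209) = -6 + 2156 = 2150)
w(E) = sqrt(16 + E) (w(E) = sqrt((-4)**2 + E) = sqrt(16 + E))
(w(37) + d) + k(-26) = (sqrt(16 + 37) + 2150) + 13/23 = (sqrt(53) + 2150) + 13/23 = (2150 + sqrt(53)) + 13/23 = 49463/23 + sqrt(53)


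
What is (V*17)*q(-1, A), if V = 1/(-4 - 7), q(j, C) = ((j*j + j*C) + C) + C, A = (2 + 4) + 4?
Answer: -17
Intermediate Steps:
A = 10 (A = 6 + 4 = 10)
q(j, C) = j**2 + 2*C + C*j (q(j, C) = ((j**2 + C*j) + C) + C = (C + j**2 + C*j) + C = j**2 + 2*C + C*j)
V = -1/11 (V = 1/(-11) = -1/11 ≈ -0.090909)
(V*17)*q(-1, A) = (-1/11*17)*((-1)**2 + 2*10 + 10*(-1)) = -17*(1 + 20 - 10)/11 = -17/11*11 = -17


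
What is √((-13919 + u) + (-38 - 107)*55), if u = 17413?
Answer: I*√4481 ≈ 66.94*I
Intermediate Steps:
√((-13919 + u) + (-38 - 107)*55) = √((-13919 + 17413) + (-38 - 107)*55) = √(3494 - 145*55) = √(3494 - 7975) = √(-4481) = I*√4481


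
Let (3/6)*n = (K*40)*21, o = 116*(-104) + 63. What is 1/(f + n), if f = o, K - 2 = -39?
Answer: -1/74161 ≈ -1.3484e-5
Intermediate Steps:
K = -37 (K = 2 - 39 = -37)
o = -12001 (o = -12064 + 63 = -12001)
n = -62160 (n = 2*(-37*40*21) = 2*(-1480*21) = 2*(-31080) = -62160)
f = -12001
1/(f + n) = 1/(-12001 - 62160) = 1/(-74161) = -1/74161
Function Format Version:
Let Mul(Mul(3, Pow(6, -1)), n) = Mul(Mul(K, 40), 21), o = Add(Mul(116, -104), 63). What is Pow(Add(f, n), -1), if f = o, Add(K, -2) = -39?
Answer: Rational(-1, 74161) ≈ -1.3484e-5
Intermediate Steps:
K = -37 (K = Add(2, -39) = -37)
o = -12001 (o = Add(-12064, 63) = -12001)
n = -62160 (n = Mul(2, Mul(Mul(-37, 40), 21)) = Mul(2, Mul(-1480, 21)) = Mul(2, -31080) = -62160)
f = -12001
Pow(Add(f, n), -1) = Pow(Add(-12001, -62160), -1) = Pow(-74161, -1) = Rational(-1, 74161)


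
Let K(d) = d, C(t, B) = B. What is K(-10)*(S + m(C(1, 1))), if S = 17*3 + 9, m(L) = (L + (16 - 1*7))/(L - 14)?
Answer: -7700/13 ≈ -592.31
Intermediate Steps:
m(L) = (9 + L)/(-14 + L) (m(L) = (L + (16 - 7))/(-14 + L) = (L + 9)/(-14 + L) = (9 + L)/(-14 + L))
S = 60 (S = 51 + 9 = 60)
K(-10)*(S + m(C(1, 1))) = -10*(60 + (9 + 1)/(-14 + 1)) = -10*(60 + 10/(-13)) = -10*(60 - 1/13*10) = -10*(60 - 10/13) = -10*770/13 = -7700/13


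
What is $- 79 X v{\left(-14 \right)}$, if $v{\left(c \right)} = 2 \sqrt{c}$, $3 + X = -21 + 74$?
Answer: $- 7900 i \sqrt{14} \approx - 29559.0 i$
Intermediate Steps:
$X = 50$ ($X = -3 + \left(-21 + 74\right) = -3 + 53 = 50$)
$- 79 X v{\left(-14 \right)} = \left(-79\right) 50 \cdot 2 \sqrt{-14} = - 3950 \cdot 2 i \sqrt{14} = - 7900 i \sqrt{14}$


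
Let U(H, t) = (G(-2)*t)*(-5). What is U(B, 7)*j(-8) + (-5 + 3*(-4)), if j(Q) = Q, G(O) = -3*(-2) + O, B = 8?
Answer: 1103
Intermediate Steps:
G(O) = 6 + O
U(H, t) = -20*t (U(H, t) = ((6 - 2)*t)*(-5) = (4*t)*(-5) = -20*t)
U(B, 7)*j(-8) + (-5 + 3*(-4)) = -20*7*(-8) + (-5 + 3*(-4)) = -140*(-8) + (-5 - 12) = 1120 - 17 = 1103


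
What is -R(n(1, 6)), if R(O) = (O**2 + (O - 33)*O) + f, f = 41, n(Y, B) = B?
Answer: 85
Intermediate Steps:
R(O) = 41 + O**2 + O*(-33 + O) (R(O) = (O**2 + (O - 33)*O) + 41 = (O**2 + (-33 + O)*O) + 41 = (O**2 + O*(-33 + O)) + 41 = 41 + O**2 + O*(-33 + O))
-R(n(1, 6)) = -(41 - 33*6 + 2*6**2) = -(41 - 198 + 2*36) = -(41 - 198 + 72) = -1*(-85) = 85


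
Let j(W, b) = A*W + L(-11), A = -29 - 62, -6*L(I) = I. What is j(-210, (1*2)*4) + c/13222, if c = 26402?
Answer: 758169187/39666 ≈ 19114.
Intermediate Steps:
L(I) = -I/6
A = -91
j(W, b) = 11/6 - 91*W (j(W, b) = -91*W - ⅙*(-11) = -91*W + 11/6 = 11/6 - 91*W)
j(-210, (1*2)*4) + c/13222 = (11/6 - 91*(-210)) + 26402/13222 = (11/6 + 19110) + 26402*(1/13222) = 114671/6 + 13201/6611 = 758169187/39666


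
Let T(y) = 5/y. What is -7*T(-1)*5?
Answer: 175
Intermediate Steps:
-7*T(-1)*5 = -35/(-1)*5 = -35*(-1)*5 = -7*(-5)*5 = 35*5 = 175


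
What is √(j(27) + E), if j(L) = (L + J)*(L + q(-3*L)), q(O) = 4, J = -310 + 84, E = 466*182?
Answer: √78643 ≈ 280.43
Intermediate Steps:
E = 84812
J = -226
j(L) = (-226 + L)*(4 + L) (j(L) = (L - 226)*(L + 4) = (-226 + L)*(4 + L))
√(j(27) + E) = √((-904 + 27² - 222*27) + 84812) = √((-904 + 729 - 5994) + 84812) = √(-6169 + 84812) = √78643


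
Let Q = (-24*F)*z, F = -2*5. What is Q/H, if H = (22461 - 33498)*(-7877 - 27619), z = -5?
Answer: -50/16323723 ≈ -3.0630e-6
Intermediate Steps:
F = -10
Q = -1200 (Q = -24*(-10)*(-5) = 240*(-5) = -1200)
H = 391769352 (H = -11037*(-35496) = 391769352)
Q/H = -1200/391769352 = -1200*1/391769352 = -50/16323723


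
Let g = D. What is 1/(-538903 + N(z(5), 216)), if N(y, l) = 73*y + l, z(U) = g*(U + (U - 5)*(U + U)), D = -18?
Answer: -1/545257 ≈ -1.8340e-6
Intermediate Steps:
g = -18
z(U) = -18*U - 36*U*(-5 + U) (z(U) = -18*(U + (U - 5)*(U + U)) = -18*(U + (-5 + U)*(2*U)) = -18*(U + 2*U*(-5 + U)) = -18*U - 36*U*(-5 + U))
N(y, l) = l + 73*y
1/(-538903 + N(z(5), 216)) = 1/(-538903 + (216 + 73*(18*5*(9 - 2*5)))) = 1/(-538903 + (216 + 73*(18*5*(9 - 10)))) = 1/(-538903 + (216 + 73*(18*5*(-1)))) = 1/(-538903 + (216 + 73*(-90))) = 1/(-538903 + (216 - 6570)) = 1/(-538903 - 6354) = 1/(-545257) = -1/545257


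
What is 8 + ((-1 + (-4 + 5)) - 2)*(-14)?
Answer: 36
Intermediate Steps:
8 + ((-1 + (-4 + 5)) - 2)*(-14) = 8 + ((-1 + 1) - 2)*(-14) = 8 + (0 - 2)*(-14) = 8 - 2*(-14) = 8 + 28 = 36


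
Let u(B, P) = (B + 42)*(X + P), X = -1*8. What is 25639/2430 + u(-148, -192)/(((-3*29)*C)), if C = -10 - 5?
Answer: 1888331/70470 ≈ 26.796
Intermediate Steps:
X = -8
C = -15
u(B, P) = (-8 + P)*(42 + B) (u(B, P) = (B + 42)*(-8 + P) = (42 + B)*(-8 + P) = (-8 + P)*(42 + B))
25639/2430 + u(-148, -192)/(((-3*29)*C)) = 25639/2430 + (-336 - 8*(-148) + 42*(-192) - 148*(-192))/((-3*29*(-15))) = 25639*(1/2430) + (-336 + 1184 - 8064 + 28416)/((-87*(-15))) = 25639/2430 + 21200/1305 = 25639/2430 + 21200*(1/1305) = 25639/2430 + 4240/261 = 1888331/70470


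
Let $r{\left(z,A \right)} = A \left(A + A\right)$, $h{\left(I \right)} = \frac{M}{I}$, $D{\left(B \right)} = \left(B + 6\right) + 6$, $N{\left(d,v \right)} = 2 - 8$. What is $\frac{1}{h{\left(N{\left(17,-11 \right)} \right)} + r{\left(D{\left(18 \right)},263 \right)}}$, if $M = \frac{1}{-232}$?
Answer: $\frac{1392}{192566497} \approx 7.2287 \cdot 10^{-6}$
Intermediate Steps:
$N{\left(d,v \right)} = -6$ ($N{\left(d,v \right)} = 2 - 8 = -6$)
$D{\left(B \right)} = 12 + B$ ($D{\left(B \right)} = \left(6 + B\right) + 6 = 12 + B$)
$M = - \frac{1}{232} \approx -0.0043103$
$h{\left(I \right)} = - \frac{1}{232 I}$
$r{\left(z,A \right)} = 2 A^{2}$ ($r{\left(z,A \right)} = A 2 A = 2 A^{2}$)
$\frac{1}{h{\left(N{\left(17,-11 \right)} \right)} + r{\left(D{\left(18 \right)},263 \right)}} = \frac{1}{- \frac{1}{232 \left(-6\right)} + 2 \cdot 263^{2}} = \frac{1}{\left(- \frac{1}{232}\right) \left(- \frac{1}{6}\right) + 2 \cdot 69169} = \frac{1}{\frac{1}{1392} + 138338} = \frac{1}{\frac{192566497}{1392}} = \frac{1392}{192566497}$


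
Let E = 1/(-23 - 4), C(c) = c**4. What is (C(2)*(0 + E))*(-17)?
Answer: 272/27 ≈ 10.074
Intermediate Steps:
E = -1/27 (E = 1/(-27) = -1/27 ≈ -0.037037)
(C(2)*(0 + E))*(-17) = (2**4*(0 - 1/27))*(-17) = (16*(-1/27))*(-17) = -16/27*(-17) = 272/27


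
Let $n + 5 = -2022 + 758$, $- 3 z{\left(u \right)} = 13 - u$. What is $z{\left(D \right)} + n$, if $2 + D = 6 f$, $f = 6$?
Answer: $-1262$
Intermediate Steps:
$D = 34$ ($D = -2 + 6 \cdot 6 = -2 + 36 = 34$)
$z{\left(u \right)} = - \frac{13}{3} + \frac{u}{3}$ ($z{\left(u \right)} = - \frac{13 - u}{3} = - \frac{13}{3} + \frac{u}{3}$)
$n = -1269$ ($n = -5 + \left(-2022 + 758\right) = -5 - 1264 = -1269$)
$z{\left(D \right)} + n = \left(- \frac{13}{3} + \frac{1}{3} \cdot 34\right) - 1269 = \left(- \frac{13}{3} + \frac{34}{3}\right) - 1269 = 7 - 1269 = -1262$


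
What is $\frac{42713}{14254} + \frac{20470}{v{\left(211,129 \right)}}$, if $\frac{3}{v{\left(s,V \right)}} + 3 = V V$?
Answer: $\frac{1618208484193}{14254} \approx 1.1353 \cdot 10^{8}$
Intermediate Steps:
$v{\left(s,V \right)} = \frac{3}{-3 + V^{2}}$ ($v{\left(s,V \right)} = \frac{3}{-3 + V V} = \frac{3}{-3 + V^{2}}$)
$\frac{42713}{14254} + \frac{20470}{v{\left(211,129 \right)}} = \frac{42713}{14254} + \frac{20470}{3 \frac{1}{-3 + 129^{2}}} = 42713 \cdot \frac{1}{14254} + \frac{20470}{3 \frac{1}{-3 + 16641}} = \frac{42713}{14254} + \frac{20470}{3 \cdot \frac{1}{16638}} = \frac{42713}{14254} + 20470 \frac{1}{\frac{1}{5546}} = \frac{42713}{14254} + 20470 \cdot 5546 = \frac{42713}{14254} + 113526620 = \frac{1618208484193}{14254}$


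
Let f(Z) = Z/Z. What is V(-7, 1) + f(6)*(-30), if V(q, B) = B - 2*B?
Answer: -31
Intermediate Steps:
V(q, B) = -B
f(Z) = 1
V(-7, 1) + f(6)*(-30) = -1*1 + 1*(-30) = -1 - 30 = -31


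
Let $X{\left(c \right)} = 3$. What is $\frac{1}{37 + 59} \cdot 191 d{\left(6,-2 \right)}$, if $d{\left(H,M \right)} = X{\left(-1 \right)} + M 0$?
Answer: $\frac{191}{32} \approx 5.9688$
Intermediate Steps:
$d{\left(H,M \right)} = 3$ ($d{\left(H,M \right)} = 3 + M 0 = 3 + 0 = 3$)
$\frac{1}{37 + 59} \cdot 191 d{\left(6,-2 \right)} = \frac{1}{37 + 59} \cdot 191 \cdot 3 = \frac{1}{96} \cdot 191 \cdot 3 = \frac{191}{96} \cdot 3 = \frac{191}{32}$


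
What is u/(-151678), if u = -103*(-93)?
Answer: -9579/151678 ≈ -0.063154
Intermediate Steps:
u = 9579
u/(-151678) = 9579/(-151678) = 9579*(-1/151678) = -9579/151678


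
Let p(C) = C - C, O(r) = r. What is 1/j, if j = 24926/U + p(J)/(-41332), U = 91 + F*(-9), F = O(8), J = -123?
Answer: 19/24926 ≈ 0.00076226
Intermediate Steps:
F = 8
p(C) = 0
U = 19 (U = 91 + 8*(-9) = 91 - 72 = 19)
j = 24926/19 (j = 24926/19 + 0/(-41332) = 24926*(1/19) + 0*(-1/41332) = 24926/19 + 0 = 24926/19 ≈ 1311.9)
1/j = 1/(24926/19) = 19/24926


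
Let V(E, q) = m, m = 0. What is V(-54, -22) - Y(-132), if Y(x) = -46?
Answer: 46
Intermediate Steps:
V(E, q) = 0
V(-54, -22) - Y(-132) = 0 - 1*(-46) = 0 + 46 = 46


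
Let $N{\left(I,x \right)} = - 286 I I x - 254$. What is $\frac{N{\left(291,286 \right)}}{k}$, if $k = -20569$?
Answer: $\frac{6926567330}{20569} \approx 3.3675 \cdot 10^{5}$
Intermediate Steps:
$N{\left(I,x \right)} = -254 - 286 x I^{2}$ ($N{\left(I,x \right)} = - 286 I^{2} x - 254 = - 286 x I^{2} - 254 = -254 - 286 x I^{2}$)
$\frac{N{\left(291,286 \right)}}{k} = \frac{-254 - 81796 \cdot 291^{2}}{-20569} = \left(-254 - 81796 \cdot 84681\right) \left(- \frac{1}{20569}\right) = \left(-254 - 6926567076\right) \left(- \frac{1}{20569}\right) = \left(-6926567330\right) \left(- \frac{1}{20569}\right) = \frac{6926567330}{20569}$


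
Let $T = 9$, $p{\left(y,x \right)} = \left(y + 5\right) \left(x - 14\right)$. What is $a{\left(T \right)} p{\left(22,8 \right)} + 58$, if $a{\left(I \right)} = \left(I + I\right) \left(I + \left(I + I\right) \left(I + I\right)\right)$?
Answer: $-970970$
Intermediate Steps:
$p{\left(y,x \right)} = \left(-14 + x\right) \left(5 + y\right)$ ($p{\left(y,x \right)} = \left(5 + y\right) \left(-14 + x\right) = \left(-14 + x\right) \left(5 + y\right)$)
$a{\left(I \right)} = 2 I \left(I + 4 I^{2}\right)$ ($a{\left(I \right)} = 2 I \left(I + 2 I 2 I\right) = 2 I \left(I + 4 I^{2}\right)$)
$a{\left(T \right)} p{\left(22,8 \right)} + 58 = 9^{2} \left(2 + 8 \cdot 9\right) \left(-70 - 308 + 5 \cdot 8 + 8 \cdot 22\right) + 58 = 81 \left(2 + 72\right) \left(-70 - 308 + 40 + 176\right) + 58 = 81 \cdot 74 \left(-162\right) + 58 = 5994 \left(-162\right) + 58 = -971028 + 58 = -970970$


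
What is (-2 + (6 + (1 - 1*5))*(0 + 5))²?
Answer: 64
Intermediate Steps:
(-2 + (6 + (1 - 1*5))*(0 + 5))² = (-2 + (6 + (1 - 5))*5)² = (-2 + (6 - 4)*5)² = (-2 + 2*5)² = (-2 + 10)² = 8² = 64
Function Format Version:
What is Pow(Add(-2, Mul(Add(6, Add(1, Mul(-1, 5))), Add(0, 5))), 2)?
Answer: 64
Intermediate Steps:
Pow(Add(-2, Mul(Add(6, Add(1, Mul(-1, 5))), Add(0, 5))), 2) = Pow(Add(-2, Mul(Add(6, Add(1, -5)), 5)), 2) = Pow(Add(-2, Mul(Add(6, -4), 5)), 2) = Pow(Add(-2, Mul(2, 5)), 2) = Pow(Add(-2, 10), 2) = Pow(8, 2) = 64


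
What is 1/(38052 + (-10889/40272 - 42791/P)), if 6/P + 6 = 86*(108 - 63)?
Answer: -40272/1108259354633 ≈ -3.6338e-8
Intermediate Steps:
P = 1/644 (P = 6/(-6 + 86*(108 - 63)) = 6/(-6 + 86*45) = 6/(-6 + 3870) = 6/3864 = 6*(1/3864) = 1/644 ≈ 0.0015528)
1/(38052 + (-10889/40272 - 42791/P)) = 1/(38052 + (-10889/40272 - 42791/1/644)) = 1/(38052 + (-10889*1/40272 - 42791*644)) = 1/(38052 + (-10889/40272 - 27557404)) = 1/(38052 - 1109791784777/40272) = 1/(-1108259354633/40272) = -40272/1108259354633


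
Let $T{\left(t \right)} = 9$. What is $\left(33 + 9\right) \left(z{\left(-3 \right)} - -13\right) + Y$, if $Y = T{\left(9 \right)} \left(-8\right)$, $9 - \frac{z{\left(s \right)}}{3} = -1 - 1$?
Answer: $1860$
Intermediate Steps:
$z{\left(s \right)} = 33$ ($z{\left(s \right)} = 27 - 3 \left(-1 - 1\right) = 27 - -6 = 27 + 6 = 33$)
$Y = -72$ ($Y = 9 \left(-8\right) = -72$)
$\left(33 + 9\right) \left(z{\left(-3 \right)} - -13\right) + Y = \left(33 + 9\right) \left(33 - -13\right) - 72 = 42 \left(33 + 13\right) - 72 = 42 \cdot 46 - 72 = 1932 - 72 = 1860$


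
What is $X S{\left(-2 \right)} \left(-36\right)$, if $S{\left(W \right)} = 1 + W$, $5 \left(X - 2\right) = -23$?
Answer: $- \frac{468}{5} \approx -93.6$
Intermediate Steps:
$X = - \frac{13}{5}$ ($X = 2 + \frac{1}{5} \left(-23\right) = 2 - \frac{23}{5} = - \frac{13}{5} \approx -2.6$)
$X S{\left(-2 \right)} \left(-36\right) = - \frac{13 \left(1 - 2\right)}{5} \left(-36\right) = \left(- \frac{13}{5}\right) \left(-1\right) \left(-36\right) = \frac{13}{5} \left(-36\right) = - \frac{468}{5}$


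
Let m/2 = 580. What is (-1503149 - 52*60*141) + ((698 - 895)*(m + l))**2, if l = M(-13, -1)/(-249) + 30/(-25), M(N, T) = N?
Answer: 80781343035410044/1550025 ≈ 5.2116e+10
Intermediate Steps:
m = 1160 (m = 2*580 = 1160)
l = -1429/1245 (l = -13/(-249) + 30/(-25) = -13*(-1/249) + 30*(-1/25) = 13/249 - 6/5 = -1429/1245 ≈ -1.1478)
(-1503149 - 52*60*141) + ((698 - 895)*(m + l))**2 = (-1503149 - 52*60*141) + ((698 - 895)*(1160 - 1429/1245))**2 = (-1503149 - 3120*141) + (-197*1442771/1245)**2 = (-1503149 - 439920) + (-284225887/1245)**2 = -1943069 + 80784354840936769/1550025 = 80781343035410044/1550025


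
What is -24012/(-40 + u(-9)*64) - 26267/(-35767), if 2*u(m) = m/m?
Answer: 214761835/71534 ≈ 3002.2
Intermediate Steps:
u(m) = 1/2 (u(m) = (m/m)/2 = (1/2)*1 = 1/2)
-24012/(-40 + u(-9)*64) - 26267/(-35767) = -24012/(-40 + (1/2)*64) - 26267/(-35767) = -24012/(-40 + 32) - 26267*(-1/35767) = -24012/(-8) + 26267/35767 = -24012*(-1/8) + 26267/35767 = 6003/2 + 26267/35767 = 214761835/71534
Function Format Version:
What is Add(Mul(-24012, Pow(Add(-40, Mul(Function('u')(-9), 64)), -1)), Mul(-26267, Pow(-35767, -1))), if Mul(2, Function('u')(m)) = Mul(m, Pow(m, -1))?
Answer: Rational(214761835, 71534) ≈ 3002.2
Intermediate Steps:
Function('u')(m) = Rational(1, 2) (Function('u')(m) = Mul(Rational(1, 2), Mul(m, Pow(m, -1))) = Mul(Rational(1, 2), 1) = Rational(1, 2))
Add(Mul(-24012, Pow(Add(-40, Mul(Function('u')(-9), 64)), -1)), Mul(-26267, Pow(-35767, -1))) = Add(Mul(-24012, Pow(Add(-40, Mul(Rational(1, 2), 64)), -1)), Mul(-26267, Pow(-35767, -1))) = Add(Mul(-24012, Pow(Add(-40, 32), -1)), Mul(-26267, Rational(-1, 35767))) = Add(Mul(-24012, Pow(-8, -1)), Rational(26267, 35767)) = Add(Mul(-24012, Rational(-1, 8)), Rational(26267, 35767)) = Add(Rational(6003, 2), Rational(26267, 35767)) = Rational(214761835, 71534)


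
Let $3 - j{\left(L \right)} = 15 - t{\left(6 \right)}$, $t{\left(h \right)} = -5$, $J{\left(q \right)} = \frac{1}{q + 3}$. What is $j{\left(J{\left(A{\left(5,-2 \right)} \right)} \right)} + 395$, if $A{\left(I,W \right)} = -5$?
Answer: $378$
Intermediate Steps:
$J{\left(q \right)} = \frac{1}{3 + q}$
$j{\left(L \right)} = -17$ ($j{\left(L \right)} = 3 - \left(15 - -5\right) = 3 - \left(15 + 5\right) = 3 - 20 = -17$)
$j{\left(J{\left(A{\left(5,-2 \right)} \right)} \right)} + 395 = -17 + 395 = 378$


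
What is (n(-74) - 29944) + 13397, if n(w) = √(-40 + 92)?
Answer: -16547 + 2*√13 ≈ -16540.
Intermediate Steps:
n(w) = 2*√13 (n(w) = √52 = 2*√13)
(n(-74) - 29944) + 13397 = (2*√13 - 29944) + 13397 = (-29944 + 2*√13) + 13397 = -16547 + 2*√13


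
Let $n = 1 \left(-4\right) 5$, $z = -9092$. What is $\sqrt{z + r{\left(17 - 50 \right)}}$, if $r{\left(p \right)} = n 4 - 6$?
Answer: $i \sqrt{9178} \approx 95.802 i$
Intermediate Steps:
$n = -20$ ($n = \left(-4\right) 5 = -20$)
$r{\left(p \right)} = -86$ ($r{\left(p \right)} = \left(-20\right) 4 - 6 = -80 - 6 = -86$)
$\sqrt{z + r{\left(17 - 50 \right)}} = \sqrt{-9092 - 86} = \sqrt{-9178} = i \sqrt{9178}$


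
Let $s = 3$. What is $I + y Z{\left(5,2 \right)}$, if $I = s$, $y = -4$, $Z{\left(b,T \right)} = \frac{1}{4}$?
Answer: $2$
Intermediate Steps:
$Z{\left(b,T \right)} = \frac{1}{4}$
$I = 3$
$I + y Z{\left(5,2 \right)} = 3 - 1 = 2$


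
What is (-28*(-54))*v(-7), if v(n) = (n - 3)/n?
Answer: 2160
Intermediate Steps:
v(n) = (-3 + n)/n
(-28*(-54))*v(-7) = (-28*(-54))*((-3 - 7)/(-7)) = 1512*(-1/7*(-10)) = 1512*(10/7) = 2160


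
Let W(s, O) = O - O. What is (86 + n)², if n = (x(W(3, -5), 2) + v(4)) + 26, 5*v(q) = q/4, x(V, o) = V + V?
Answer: 314721/25 ≈ 12589.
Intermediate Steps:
W(s, O) = 0
x(V, o) = 2*V
v(q) = q/20 (v(q) = (q/4)/5 = q/20)
n = 131/5 (n = (2*0 + (1/20)*4) + 26 = (0 + ⅕) + 26 = ⅕ + 26 = 131/5 ≈ 26.200)
(86 + n)² = (86 + 131/5)² = (561/5)² = 314721/25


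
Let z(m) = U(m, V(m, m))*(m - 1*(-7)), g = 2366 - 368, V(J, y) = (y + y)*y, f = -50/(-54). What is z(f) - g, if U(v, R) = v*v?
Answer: -39192884/19683 ≈ -1991.2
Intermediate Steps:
f = 25/27 (f = -50*(-1/54) = 25/27 ≈ 0.92593)
V(J, y) = 2*y² (V(J, y) = (2*y)*y = 2*y²)
U(v, R) = v²
g = 1998
z(m) = m²*(7 + m) (z(m) = m²*(m - 1*(-7)) = m²*(m + 7) = m²*(7 + m))
z(f) - g = (25/27)²*(7 + 25/27) - 1*1998 = (625/729)*(214/27) - 1998 = 133750/19683 - 1998 = -39192884/19683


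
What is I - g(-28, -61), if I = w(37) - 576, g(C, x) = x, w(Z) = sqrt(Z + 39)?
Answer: -515 + 2*sqrt(19) ≈ -506.28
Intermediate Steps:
w(Z) = sqrt(39 + Z)
I = -576 + 2*sqrt(19) (I = sqrt(39 + 37) - 576 = sqrt(76) - 576 = 2*sqrt(19) - 576 = -576 + 2*sqrt(19) ≈ -567.28)
I - g(-28, -61) = (-576 + 2*sqrt(19)) - 1*(-61) = (-576 + 2*sqrt(19)) + 61 = -515 + 2*sqrt(19)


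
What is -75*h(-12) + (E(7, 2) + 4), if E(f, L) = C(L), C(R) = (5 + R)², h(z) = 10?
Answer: -697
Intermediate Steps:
E(f, L) = (5 + L)²
-75*h(-12) + (E(7, 2) + 4) = -75*10 + ((5 + 2)² + 4) = -750 + (7² + 4) = -750 + (49 + 4) = -750 + 53 = -697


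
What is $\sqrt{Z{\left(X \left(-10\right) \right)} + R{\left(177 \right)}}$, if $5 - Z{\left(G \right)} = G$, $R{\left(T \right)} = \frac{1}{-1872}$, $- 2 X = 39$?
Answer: $\frac{i \sqrt{4623853}}{156} \approx 13.784 i$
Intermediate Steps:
$X = - \frac{39}{2}$ ($X = \left(- \frac{1}{2}\right) 39 = - \frac{39}{2} \approx -19.5$)
$R{\left(T \right)} = - \frac{1}{1872}$
$Z{\left(G \right)} = 5 - G$
$\sqrt{Z{\left(X \left(-10\right) \right)} + R{\left(177 \right)}} = \sqrt{\left(5 - \left(- \frac{39}{2}\right) \left(-10\right)\right) - \frac{1}{1872}} = \sqrt{\left(5 - 195\right) - \frac{1}{1872}} = \sqrt{-190 - \frac{1}{1872}} = \sqrt{- \frac{355681}{1872}} = \frac{i \sqrt{4623853}}{156}$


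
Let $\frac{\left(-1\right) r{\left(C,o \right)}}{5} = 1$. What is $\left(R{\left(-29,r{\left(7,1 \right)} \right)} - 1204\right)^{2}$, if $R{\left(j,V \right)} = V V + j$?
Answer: $1459264$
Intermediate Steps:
$r{\left(C,o \right)} = -5$ ($r{\left(C,o \right)} = \left(-5\right) 1 = -5$)
$R{\left(j,V \right)} = j + V^{2}$ ($R{\left(j,V \right)} = V^{2} + j = j + V^{2}$)
$\left(R{\left(-29,r{\left(7,1 \right)} \right)} - 1204\right)^{2} = \left(\left(-29 + \left(-5\right)^{2}\right) - 1204\right)^{2} = \left(\left(-29 + 25\right) - 1204\right)^{2} = \left(-4 - 1204\right)^{2} = \left(-1208\right)^{2} = 1459264$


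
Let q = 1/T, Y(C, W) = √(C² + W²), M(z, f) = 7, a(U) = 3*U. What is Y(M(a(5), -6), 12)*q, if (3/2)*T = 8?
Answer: 3*√193/16 ≈ 2.6048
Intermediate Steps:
T = 16/3 (T = (⅔)*8 = 16/3 ≈ 5.3333)
q = 3/16 (q = 1/(16/3) = 3/16 ≈ 0.18750)
Y(M(a(5), -6), 12)*q = √(7² + 12²)*(3/16) = √(49 + 144)*(3/16) = √193*(3/16) = 3*√193/16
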